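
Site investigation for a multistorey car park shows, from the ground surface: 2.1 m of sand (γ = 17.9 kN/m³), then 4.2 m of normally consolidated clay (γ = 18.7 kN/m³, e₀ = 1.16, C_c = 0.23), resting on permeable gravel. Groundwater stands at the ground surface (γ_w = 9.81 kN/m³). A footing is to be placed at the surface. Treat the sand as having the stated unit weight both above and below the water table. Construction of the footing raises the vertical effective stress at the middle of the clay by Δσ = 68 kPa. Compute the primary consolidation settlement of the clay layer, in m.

Mid-depth of clay below the ground surface: z = 2.1 + 4.2/2 = 4.2 m.
Total vertical stress at mid-clay: σ_v = 17.9×2.1 + 18.7×2.1 = 76.86 kPa.
Pore pressure: u = 9.81×(4.2 − 0) = 41.202 kPa.
Initial effective stress: σ'_0 = σ_v − u = 76.86 − 41.202 = 35.658 kPa.
Final effective stress: σ'_f = σ'_0 + Δσ = 35.658 + 68 = 103.66 kPa.
Normally consolidated clay, so the full stress increment lies on the virgin compression line:
S_c = C_c·H/(1+e₀)·log₁₀(σ'_f/σ'_0) = 0.23×4.2/(1+1.16)×log₁₀(103.66/35.658)
    = 0.44722 × 0.46345 = 0.2073 m

S_c ≈ 0.207 m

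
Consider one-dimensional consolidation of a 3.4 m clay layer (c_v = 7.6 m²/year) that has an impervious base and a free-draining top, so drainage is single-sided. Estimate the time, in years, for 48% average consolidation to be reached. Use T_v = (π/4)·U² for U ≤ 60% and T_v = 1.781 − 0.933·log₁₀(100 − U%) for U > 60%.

t ≈ 0.275 years

Drainage path length: H_d = H = 3.4 m (single drainage).
U ≤ 60%: T_v = (π/4)·U² = (π/4)×0.48² = 0.18096.
t = T_v·H_d²/c_v = 0.18096×3.4²/7.6 = 0.2752 years.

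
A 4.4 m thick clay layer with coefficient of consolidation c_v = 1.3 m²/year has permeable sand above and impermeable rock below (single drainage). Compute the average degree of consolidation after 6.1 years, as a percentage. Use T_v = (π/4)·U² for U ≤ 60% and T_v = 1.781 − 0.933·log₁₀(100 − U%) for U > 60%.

U ≈ 70.5 %

Drainage path length: H_d = H = 4.4 m (single drainage).
T_v = c_v·t/H_d² = 1.3×6.1/4.4² = 0.40961.
T_v = 0.40961 corresponds to the U > 60% branch:
U = 1 − 10^((1.781 − T_v)/0.933)/100 = 0.705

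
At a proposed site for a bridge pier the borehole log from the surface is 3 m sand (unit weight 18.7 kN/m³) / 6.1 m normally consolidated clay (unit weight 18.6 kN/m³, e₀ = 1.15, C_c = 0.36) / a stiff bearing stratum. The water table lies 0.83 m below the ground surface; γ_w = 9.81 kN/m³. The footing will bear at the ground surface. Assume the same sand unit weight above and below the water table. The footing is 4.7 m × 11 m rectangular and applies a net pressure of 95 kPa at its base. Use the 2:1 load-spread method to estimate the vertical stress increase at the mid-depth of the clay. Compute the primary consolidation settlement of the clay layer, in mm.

S_c ≈ 160 mm

Mid-depth of clay below the ground surface: z = 3 + 6.1/2 = 6.05 m.
Total vertical stress at mid-clay: σ_v = 18.7×3 + 18.6×3.05 = 112.83 kPa.
Pore pressure: u = 9.81×(6.05 − 0.83) = 51.208 kPa.
Initial effective stress: σ'_0 = σ_v − u = 112.83 − 51.208 = 61.622 kPa.
Stress increase at mid-clay by the 2:1 spreading method:
Δσ = qBL/((B+z)(L+z)) = 95×4.7×11/((4.7+6.05)(11+6.05)) = 26.797 kPa
Final effective stress: σ'_f = σ'_0 + Δσ = 61.622 + 26.797 = 88.419 kPa.
Normally consolidated clay, so the full stress increment lies on the virgin compression line:
S_c = C_c·H/(1+e₀)·log₁₀(σ'_f/σ'_0) = 0.36×6.1/(1+1.15)×log₁₀(88.419/61.622)
    = 1.0214 × 0.15681 = 0.1602 m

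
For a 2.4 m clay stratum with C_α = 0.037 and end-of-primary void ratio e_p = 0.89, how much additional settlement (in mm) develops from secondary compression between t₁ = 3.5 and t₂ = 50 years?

S_s ≈ 54.3 mm

Secondary compression: S_s = C_α·H/(1+e_p)·log₁₀(t₂/t₁)
S_s = 0.037×2.4/(1+0.89)×log₁₀(50/3.5)
    = 0.04698 × 1.155 = 0.05426 m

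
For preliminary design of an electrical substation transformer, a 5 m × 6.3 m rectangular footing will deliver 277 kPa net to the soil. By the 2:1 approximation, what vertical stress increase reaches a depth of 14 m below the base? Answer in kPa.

By the 2:1 method the load spreads at 1 horizontal : 2 vertical, so at depth z the loaded area has grown by z in each plan dimension:
Δσ = qBL/((B+z)(L+z)) = 277×5×6.3/((5+14)(6.3+14)) = 22.623 kPa

Δσ_z ≈ 22.6 kPa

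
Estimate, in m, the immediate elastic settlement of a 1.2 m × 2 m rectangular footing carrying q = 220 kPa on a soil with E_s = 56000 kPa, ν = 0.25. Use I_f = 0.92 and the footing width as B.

Immediate (elastic) settlement: S_e = q·B·(1−ν²)/E_s · I_f.
S_e = 220 × 1.2 × (1 − 0.25²) / 56000 × 0.92
    = 220 × 1.2 × 0.9375 / 56000 × 0.92
    = 0.004066 m

S_e ≈ 0.00407 m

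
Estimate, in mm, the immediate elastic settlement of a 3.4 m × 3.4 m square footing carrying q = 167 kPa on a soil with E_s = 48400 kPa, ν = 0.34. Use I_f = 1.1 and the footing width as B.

Immediate (elastic) settlement: S_e = q·B·(1−ν²)/E_s · I_f.
S_e = 167 × 3.4 × (1 − 0.34²) / 48400 × 1.1
    = 167 × 3.4 × 0.8844 / 48400 × 1.1
    = 0.01141 m = 11.41 mm

S_e ≈ 11.4 mm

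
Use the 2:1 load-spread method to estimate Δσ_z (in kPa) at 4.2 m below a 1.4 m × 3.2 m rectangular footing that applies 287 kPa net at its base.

Δσ_z ≈ 31 kPa

By the 2:1 method the load spreads at 1 horizontal : 2 vertical, so at depth z the loaded area has grown by z in each plan dimension:
Δσ = qBL/((B+z)(L+z)) = 287×1.4×3.2/((1.4+4.2)(3.2+4.2)) = 31.027 kPa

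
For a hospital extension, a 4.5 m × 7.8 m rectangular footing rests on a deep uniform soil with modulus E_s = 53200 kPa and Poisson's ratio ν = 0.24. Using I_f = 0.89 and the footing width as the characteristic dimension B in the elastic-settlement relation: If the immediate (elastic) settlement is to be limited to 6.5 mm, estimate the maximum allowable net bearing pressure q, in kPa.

S_e = q·B·(1−ν²)/E_s · I_f  ⇒  q = S_e·E_s / (B·(1−ν²)·I_f).
q = 0.0065 × 53200 / (4.5 × 0.9424 × 0.89) = 91.62 kPa

q ≈ 91.6 kPa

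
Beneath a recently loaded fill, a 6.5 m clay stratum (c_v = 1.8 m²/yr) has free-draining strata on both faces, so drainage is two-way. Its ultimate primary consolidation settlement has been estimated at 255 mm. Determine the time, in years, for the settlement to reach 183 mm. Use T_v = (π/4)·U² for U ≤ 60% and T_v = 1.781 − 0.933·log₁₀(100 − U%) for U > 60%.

t ≈ 2.51 years

Drainage path length: H_d = H/2 = 3.25 m (double drainage).
U = S(t)/S_ult = 183/255 = 0.7176.
U > 60%: T_v = 1.781 − 0.933·log₁₀(100 − 71.765) = 0.42741.
t = T_v·H_d²/c_v = 0.42741×3.25²/1.8 = 2.508 years.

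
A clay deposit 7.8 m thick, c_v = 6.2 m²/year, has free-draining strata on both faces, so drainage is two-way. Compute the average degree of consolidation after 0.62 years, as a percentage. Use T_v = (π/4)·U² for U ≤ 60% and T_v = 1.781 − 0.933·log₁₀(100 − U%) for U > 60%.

Drainage path length: H_d = H/2 = 3.9 m (double drainage).
T_v = c_v·t/H_d² = 6.2×0.62/3.9² = 0.25273.
T_v = 0.25273 corresponds to the U ≤ 60% branch:
U = √(4T_v/π) = 0.5673

U ≈ 56.7 %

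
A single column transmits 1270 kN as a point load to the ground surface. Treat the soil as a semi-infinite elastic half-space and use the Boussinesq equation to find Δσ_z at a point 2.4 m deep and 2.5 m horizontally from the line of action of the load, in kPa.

Boussinesq vertical stress below a point load on an elastic half-space:
Δσ_z = 3P/(2πz²) · [1 + (r/z)²]^(−5/2)
r/z = 2.5/2.4 = 1.0417; [1+(r/z)²]^(−5/2) = 0.15929.
Δσ_z = 3×1270/(2π×2.4²) × 0.15929 = 105.27 × 0.15929 = 16.77 kPa

Δσ_z ≈ 16.8 kPa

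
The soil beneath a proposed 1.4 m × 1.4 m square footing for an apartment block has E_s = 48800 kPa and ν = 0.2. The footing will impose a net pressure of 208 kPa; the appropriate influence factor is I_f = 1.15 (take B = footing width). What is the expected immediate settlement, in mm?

S_e ≈ 6.59 mm

Immediate (elastic) settlement: S_e = q·B·(1−ν²)/E_s · I_f.
S_e = 208 × 1.4 × (1 − 0.2²) / 48800 × 1.15
    = 208 × 1.4 × 0.96 / 48800 × 1.15
    = 0.006588 m = 6.588 mm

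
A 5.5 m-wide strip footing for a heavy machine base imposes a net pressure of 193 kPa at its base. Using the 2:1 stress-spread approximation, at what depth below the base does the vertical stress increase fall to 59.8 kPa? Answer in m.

z ≈ 12.3 m

2:1 spreading — at depth z the loaded area has grown by z in each plan dimension:
qB/(B+z) = Δσ_z ⇒ z = qB/Δσ_z − B = 193×5.5/59.8 − 5.5 = 12.25 m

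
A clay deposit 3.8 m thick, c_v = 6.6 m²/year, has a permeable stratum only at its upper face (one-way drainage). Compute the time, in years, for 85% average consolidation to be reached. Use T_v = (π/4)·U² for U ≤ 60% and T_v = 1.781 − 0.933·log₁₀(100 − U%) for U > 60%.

Drainage path length: H_d = H = 3.8 m (single drainage).
U > 60%: T_v = 1.781 − 0.933·log₁₀(100 − 85) = 0.68371.
t = T_v·H_d²/c_v = 0.68371×3.8²/6.6 = 1.496 years.

t ≈ 1.5 years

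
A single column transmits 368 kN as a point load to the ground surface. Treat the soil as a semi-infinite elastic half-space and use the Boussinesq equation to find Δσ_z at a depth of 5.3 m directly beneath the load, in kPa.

Δσ_z ≈ 6.26 kPa

Boussinesq vertical stress below a point load on an elastic half-space:
Δσ_z = 3P/(2πz²) · [1 + (r/z)²]^(−5/2)
r/z = 0/5.3 = 0; [1+(r/z)²]^(−5/2) = 1.
Δσ_z = 3×368/(2π×5.3²) × 1 = 6.2551 × 1 = 6.255 kPa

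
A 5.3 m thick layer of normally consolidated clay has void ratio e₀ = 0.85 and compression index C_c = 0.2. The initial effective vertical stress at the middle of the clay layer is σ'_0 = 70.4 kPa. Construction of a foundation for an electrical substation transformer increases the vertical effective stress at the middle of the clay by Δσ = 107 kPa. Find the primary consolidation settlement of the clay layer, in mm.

Final effective stress: σ'_f = σ'_0 + Δσ = 70.4 + 107 = 177.4 kPa.
Normally consolidated clay, so the full stress increment lies on the virgin compression line:
S_c = C_c·H/(1+e₀)·log₁₀(σ'_f/σ'_0) = 0.2×5.3/(1+0.85)×log₁₀(177.4/70.4)
    = 0.57297 × 0.40138 = 0.23 m

S_c ≈ 230 mm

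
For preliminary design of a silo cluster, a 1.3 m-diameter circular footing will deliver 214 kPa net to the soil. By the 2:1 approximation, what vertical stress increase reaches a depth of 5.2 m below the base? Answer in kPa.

By the 2:1 method the load spreads at 1 horizontal : 2 vertical, so at depth z the loaded area has grown by z in each plan dimension:
Δσ ≈ qD²/(D+z)² = 214×1.3²/(1.3+5.2)² = 8.56 kPa

Δσ_z ≈ 8.56 kPa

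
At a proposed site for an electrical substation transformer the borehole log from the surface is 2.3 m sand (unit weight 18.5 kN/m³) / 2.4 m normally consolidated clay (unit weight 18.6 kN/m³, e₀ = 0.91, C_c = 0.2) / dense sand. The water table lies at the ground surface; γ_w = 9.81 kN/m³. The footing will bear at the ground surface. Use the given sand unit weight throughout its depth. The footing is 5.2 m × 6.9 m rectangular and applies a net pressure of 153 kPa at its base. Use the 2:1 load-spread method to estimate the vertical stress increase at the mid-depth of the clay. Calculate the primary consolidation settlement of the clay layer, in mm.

S_c ≈ 119 mm

Mid-depth of clay below the ground surface: z = 2.3 + 2.4/2 = 3.5 m.
Total vertical stress at mid-clay: σ_v = 18.5×2.3 + 18.6×1.2 = 64.87 kPa.
Pore pressure: u = 9.81×(3.5 − 0) = 34.335 kPa.
Initial effective stress: σ'_0 = σ_v − u = 64.87 − 34.335 = 30.535 kPa.
Stress increase at mid-clay by the 2:1 spreading method:
Δσ = qBL/((B+z)(L+z)) = 153×5.2×6.9/((5.2+3.5)(6.9+3.5)) = 60.672 kPa
Final effective stress: σ'_f = σ'_0 + Δσ = 30.535 + 60.672 = 91.207 kPa.
Normally consolidated clay, so the full stress increment lies on the virgin compression line:
S_c = C_c·H/(1+e₀)·log₁₀(σ'_f/σ'_0) = 0.2×2.4/(1+0.91)×log₁₀(91.207/30.535)
    = 0.25131 × 0.47523 = 0.1194 m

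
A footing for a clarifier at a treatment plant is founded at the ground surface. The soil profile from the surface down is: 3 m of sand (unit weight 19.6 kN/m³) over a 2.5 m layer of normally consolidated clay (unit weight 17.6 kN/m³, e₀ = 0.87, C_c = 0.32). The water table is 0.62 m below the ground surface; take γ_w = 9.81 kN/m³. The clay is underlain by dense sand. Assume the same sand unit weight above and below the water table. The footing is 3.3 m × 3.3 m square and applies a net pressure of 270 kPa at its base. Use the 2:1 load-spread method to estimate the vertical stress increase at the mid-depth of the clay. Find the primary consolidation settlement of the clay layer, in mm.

Mid-depth of clay below the ground surface: z = 3 + 2.5/2 = 4.25 m.
Total vertical stress at mid-clay: σ_v = 19.6×3 + 17.6×1.25 = 80.8 kPa.
Pore pressure: u = 9.81×(4.25 − 0.62) = 35.61 kPa.
Initial effective stress: σ'_0 = σ_v − u = 80.8 − 35.61 = 45.19 kPa.
Stress increase at mid-clay by the 2:1 spreading method:
Δσ = qBL/((B+z)(L+z)) = 270×3.3×3.3/((3.3+4.25)(3.3+4.25)) = 51.582 kPa
Final effective stress: σ'_f = σ'_0 + Δσ = 45.19 + 51.582 = 96.772 kPa.
Normally consolidated clay, so the full stress increment lies on the virgin compression line:
S_c = C_c·H/(1+e₀)·log₁₀(σ'_f/σ'_0) = 0.32×2.5/(1+0.87)×log₁₀(96.772/45.19)
    = 0.42781 × 0.33071 = 0.1415 m

S_c ≈ 141 mm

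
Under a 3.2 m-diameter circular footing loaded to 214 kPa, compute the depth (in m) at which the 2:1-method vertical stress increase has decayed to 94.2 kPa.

2:1 spreading — at depth z the loaded area has grown by z in each plan dimension:
qD²/(D+z)² = Δσ_z ⇒ z = D(√(q/Δσ_z) − 1) = 3.2×(√(214/94.2) − 1) = 1.623 m

z ≈ 1.62 m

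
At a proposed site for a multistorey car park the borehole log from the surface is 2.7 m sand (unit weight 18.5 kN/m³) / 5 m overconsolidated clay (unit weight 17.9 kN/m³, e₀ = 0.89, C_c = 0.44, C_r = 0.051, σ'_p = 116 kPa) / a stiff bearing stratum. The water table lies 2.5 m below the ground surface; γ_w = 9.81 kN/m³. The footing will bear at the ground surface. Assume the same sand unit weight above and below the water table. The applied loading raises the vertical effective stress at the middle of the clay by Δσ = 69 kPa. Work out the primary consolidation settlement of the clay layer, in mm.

S_c ≈ 116 mm

Mid-depth of clay below the ground surface: z = 2.7 + 5/2 = 5.2 m.
Total vertical stress at mid-clay: σ_v = 18.5×2.7 + 17.9×2.5 = 94.7 kPa.
Pore pressure: u = 9.81×(5.2 − 2.5) = 26.487 kPa.
Initial effective stress: σ'_0 = σ_v − u = 94.7 − 26.487 = 68.213 kPa.
Final effective stress: σ'_f = 68.213 + 69 = 137.21 kPa.
σ'_f = 137.21 > σ'_p = 116 kPa, so the stress path crosses the preconsolidation pressure — recompression up to σ'_p, then virgin compression beyond:
S_c = H/(1+e₀)·[C_r·log₁₀(σ'_p/σ'_0) + C_c·log₁₀(σ'_f/σ'_p)]
    = 5/1.89 × [0.051×log₁₀(116/68.213) + 0.44×log₁₀(137.21/116)]
    = 2.6455 × [0.01176 + 0.032088] = 0.116 m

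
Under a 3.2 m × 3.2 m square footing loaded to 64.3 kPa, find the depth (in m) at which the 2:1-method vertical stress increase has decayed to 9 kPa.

2:1 spreading — at depth z the loaded area has grown by z in each plan dimension:
qB²/(B+z)² = Δσ_z ⇒ z = B(√(q/Δσ_z) − 1) = 3.2×(√(64.3/9) − 1) = 5.353 m

z ≈ 5.35 m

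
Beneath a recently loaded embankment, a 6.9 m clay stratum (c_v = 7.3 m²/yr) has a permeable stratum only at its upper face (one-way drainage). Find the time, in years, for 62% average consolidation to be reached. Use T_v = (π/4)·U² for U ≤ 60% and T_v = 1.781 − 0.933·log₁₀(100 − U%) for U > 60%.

Drainage path length: H_d = H = 6.9 m (single drainage).
U > 60%: T_v = 1.781 − 0.933·log₁₀(100 − 62) = 0.30706.
t = T_v·H_d²/c_v = 0.30706×6.9²/7.3 = 2.003 years.

t ≈ 2 years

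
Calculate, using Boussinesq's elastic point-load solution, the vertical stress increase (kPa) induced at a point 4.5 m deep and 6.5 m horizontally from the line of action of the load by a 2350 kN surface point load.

Boussinesq vertical stress below a point load on an elastic half-space:
Δσ_z = 3P/(2πz²) · [1 + (r/z)²]^(−5/2)
r/z = 6.5/4.5 = 1.4444; [1+(r/z)²]^(−5/2) = 0.059753.
Δσ_z = 3×2350/(2π×4.5²) × 0.059753 = 55.409 × 0.059753 = 3.311 kPa

Δσ_z ≈ 3.31 kPa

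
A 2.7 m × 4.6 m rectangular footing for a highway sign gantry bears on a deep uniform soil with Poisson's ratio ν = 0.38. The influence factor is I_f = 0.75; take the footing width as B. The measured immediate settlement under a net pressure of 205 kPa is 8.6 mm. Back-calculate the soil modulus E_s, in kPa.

E_s ≈ 41300 kPa

S_e = q·B·(1−ν²)/E_s · I_f  ⇒  E_s = q·B·(1−ν²)·I_f / S_e.
E_s = 205 × 2.7 × 0.8556 × 0.75 / 0.0086 = 41300 kPa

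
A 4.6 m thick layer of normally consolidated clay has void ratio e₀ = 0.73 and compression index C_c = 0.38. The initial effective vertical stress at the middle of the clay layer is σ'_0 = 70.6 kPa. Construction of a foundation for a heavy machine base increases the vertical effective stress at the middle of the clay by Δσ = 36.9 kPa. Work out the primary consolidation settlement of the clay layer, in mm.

Final effective stress: σ'_f = σ'_0 + Δσ = 70.6 + 36.9 = 107.5 kPa.
Normally consolidated clay, so the full stress increment lies on the virgin compression line:
S_c = C_c·H/(1+e₀)·log₁₀(σ'_f/σ'_0) = 0.38×4.6/(1+0.73)×log₁₀(107.5/70.6)
    = 1.0104 × 0.1826 = 0.1845 m

S_c ≈ 184 mm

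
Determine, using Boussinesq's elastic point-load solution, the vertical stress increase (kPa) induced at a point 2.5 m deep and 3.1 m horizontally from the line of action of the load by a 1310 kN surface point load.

Δσ_z ≈ 9.76 kPa

Boussinesq vertical stress below a point load on an elastic half-space:
Δσ_z = 3P/(2πz²) · [1 + (r/z)²]^(−5/2)
r/z = 3.1/2.5 = 1.24; [1+(r/z)²]^(−5/2) = 0.097486.
Δσ_z = 3×1310/(2π×2.5²) × 0.097486 = 100.08 × 0.097486 = 9.756 kPa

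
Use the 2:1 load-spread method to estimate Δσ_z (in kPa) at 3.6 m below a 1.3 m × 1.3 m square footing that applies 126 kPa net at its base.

Δσ_z ≈ 8.87 kPa

By the 2:1 method the load spreads at 1 horizontal : 2 vertical, so at depth z the loaded area has grown by z in each plan dimension:
Δσ = qBL/((B+z)(L+z)) = 126×1.3×1.3/((1.3+3.6)(1.3+3.6)) = 8.8688 kPa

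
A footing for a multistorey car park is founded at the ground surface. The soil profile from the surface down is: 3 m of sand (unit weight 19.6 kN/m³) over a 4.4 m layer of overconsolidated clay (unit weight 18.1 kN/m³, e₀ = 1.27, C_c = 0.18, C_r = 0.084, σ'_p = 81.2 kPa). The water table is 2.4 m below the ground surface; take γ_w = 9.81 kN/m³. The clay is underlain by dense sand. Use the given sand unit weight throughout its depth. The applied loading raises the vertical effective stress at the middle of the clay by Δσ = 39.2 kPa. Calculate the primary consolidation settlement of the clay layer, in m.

Mid-depth of clay below the ground surface: z = 3 + 4.4/2 = 5.2 m.
Total vertical stress at mid-clay: σ_v = 19.6×3 + 18.1×2.2 = 98.62 kPa.
Pore pressure: u = 9.81×(5.2 − 2.4) = 27.468 kPa.
Initial effective stress: σ'_0 = σ_v − u = 98.62 − 27.468 = 71.152 kPa.
Final effective stress: σ'_f = 71.152 + 39.2 = 110.35 kPa.
σ'_f = 110.35 > σ'_p = 81.2 kPa, so the stress path crosses the preconsolidation pressure — recompression up to σ'_p, then virgin compression beyond:
S_c = H/(1+e₀)·[C_r·log₁₀(σ'_p/σ'_0) + C_c·log₁₀(σ'_f/σ'_p)]
    = 4.4/2.27 × [0.084×log₁₀(81.2/71.152) + 0.18×log₁₀(110.35/81.2)]
    = 1.9383 × [0.004819 + 0.023979] = 0.05582 m

S_c ≈ 0.0558 m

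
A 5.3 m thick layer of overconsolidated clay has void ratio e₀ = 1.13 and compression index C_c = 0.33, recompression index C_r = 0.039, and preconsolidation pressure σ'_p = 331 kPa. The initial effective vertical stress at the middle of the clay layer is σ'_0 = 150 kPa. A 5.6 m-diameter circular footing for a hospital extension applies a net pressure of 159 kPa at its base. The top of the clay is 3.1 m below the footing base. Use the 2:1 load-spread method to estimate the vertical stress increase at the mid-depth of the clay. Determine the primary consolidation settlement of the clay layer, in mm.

S_c ≈ 9.68 mm

Mid-depth of clay below the footing base: z = 3.1 + 5.3/2 = 5.75 m.
Stress increase at mid-clay by the 2:1 spreading method:
Δσ ≈ qD²/(D+z)² = 159×5.6²/(5.6+5.75)² = 38.706 kPa
Final effective stress: σ'_f = 150 + 38.706 = 188.71 kPa.
σ'_f = 188.71 ≤ σ'_p = 331 kPa, so the clay remains overconsolidated and only the recompression index applies:
S_c = C_r·H/(1+e₀)·log₁₀(σ'_f/σ'_0) = 0.039×5.3/2.13×log₁₀(188.71/150)
    = 0.097044 × 0.099704 = 0.009676 m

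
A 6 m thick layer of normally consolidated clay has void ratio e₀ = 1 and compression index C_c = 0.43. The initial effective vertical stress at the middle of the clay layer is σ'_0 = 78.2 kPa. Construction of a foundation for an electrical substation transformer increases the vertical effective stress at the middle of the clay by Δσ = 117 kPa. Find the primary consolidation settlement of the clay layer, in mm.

Final effective stress: σ'_f = σ'_0 + Δσ = 78.2 + 117 = 195.2 kPa.
Normally consolidated clay, so the full stress increment lies on the virgin compression line:
S_c = C_c·H/(1+e₀)·log₁₀(σ'_f/σ'_0) = 0.43×6/(1+1)×log₁₀(195.2/78.2)
    = 1.29 × 0.39727 = 0.5125 m

S_c ≈ 512 mm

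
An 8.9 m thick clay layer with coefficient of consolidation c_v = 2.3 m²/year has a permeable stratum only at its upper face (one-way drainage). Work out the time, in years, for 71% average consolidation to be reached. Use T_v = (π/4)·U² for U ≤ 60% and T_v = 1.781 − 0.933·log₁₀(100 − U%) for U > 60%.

Drainage path length: H_d = H = 8.9 m (single drainage).
U > 60%: T_v = 1.781 − 0.933·log₁₀(100 − 71) = 0.41658.
t = T_v·H_d²/c_v = 0.41658×8.9²/2.3 = 14.35 years.

t ≈ 14.3 years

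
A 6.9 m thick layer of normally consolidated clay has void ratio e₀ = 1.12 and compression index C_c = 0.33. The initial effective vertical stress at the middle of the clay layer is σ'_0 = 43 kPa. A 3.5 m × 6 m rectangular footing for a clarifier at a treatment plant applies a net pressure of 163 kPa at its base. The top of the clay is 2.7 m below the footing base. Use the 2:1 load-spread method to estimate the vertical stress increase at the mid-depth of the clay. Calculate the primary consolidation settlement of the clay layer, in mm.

S_c ≈ 242 mm

Mid-depth of clay below the footing base: z = 2.7 + 6.9/2 = 6.15 m.
Stress increase at mid-clay by the 2:1 spreading method:
Δσ = qBL/((B+z)(L+z)) = 163×3.5×6/((3.5+6.15)(6+6.15)) = 29.195 kPa
Final effective stress: σ'_f = σ'_0 + Δσ = 43 + 29.195 = 72.195 kPa.
Normally consolidated clay, so the full stress increment lies on the virgin compression line:
S_c = C_c·H/(1+e₀)·log₁₀(σ'_f/σ'_0) = 0.33×6.9/(1+1.12)×log₁₀(72.195/43)
    = 1.0741 × 0.22504 = 0.2417 m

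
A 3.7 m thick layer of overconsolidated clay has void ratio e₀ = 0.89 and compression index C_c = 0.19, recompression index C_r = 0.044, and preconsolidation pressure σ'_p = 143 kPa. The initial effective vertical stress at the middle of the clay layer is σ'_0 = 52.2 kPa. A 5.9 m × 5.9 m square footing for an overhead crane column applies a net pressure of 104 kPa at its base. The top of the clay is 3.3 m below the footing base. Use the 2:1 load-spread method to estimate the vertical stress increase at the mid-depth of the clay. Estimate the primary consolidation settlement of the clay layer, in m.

Mid-depth of clay below the footing base: z = 3.3 + 3.7/2 = 5.15 m.
Stress increase at mid-clay by the 2:1 spreading method:
Δσ = qBL/((B+z)(L+z)) = 104×5.9×5.9/((5.9+5.15)(5.9+5.15)) = 29.649 kPa
Final effective stress: σ'_f = 52.2 + 29.649 = 81.849 kPa.
σ'_f = 81.849 ≤ σ'_p = 143 kPa, so the clay remains overconsolidated and only the recompression index applies:
S_c = C_r·H/(1+e₀)·log₁₀(σ'_f/σ'_0) = 0.044×3.7/1.89×log₁₀(81.849/52.2)
    = 0.086139 × 0.19534 = 0.01683 m

S_c ≈ 0.0168 m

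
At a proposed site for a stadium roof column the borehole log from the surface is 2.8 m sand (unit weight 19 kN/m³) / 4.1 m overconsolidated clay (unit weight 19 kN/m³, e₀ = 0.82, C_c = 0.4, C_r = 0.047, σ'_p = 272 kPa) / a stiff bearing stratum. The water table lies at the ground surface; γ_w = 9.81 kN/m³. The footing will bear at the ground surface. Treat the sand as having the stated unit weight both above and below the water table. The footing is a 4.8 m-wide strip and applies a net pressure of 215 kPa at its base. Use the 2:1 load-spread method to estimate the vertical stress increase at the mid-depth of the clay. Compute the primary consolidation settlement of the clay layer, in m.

S_c ≈ 0.0563 m

Mid-depth of clay below the ground surface: z = 2.8 + 4.1/2 = 4.85 m.
Total vertical stress at mid-clay: σ_v = 19×2.8 + 19×2.05 = 92.15 kPa.
Pore pressure: u = 9.81×(4.85 − 0) = 47.578 kPa.
Initial effective stress: σ'_0 = σ_v − u = 92.15 − 47.578 = 44.572 kPa.
Stress increase at mid-clay by the 2:1 spreading method:
Δσ = qB/(B+z) = 215×4.8/(4.8+4.85) = 106.94 kPa
Final effective stress: σ'_f = 44.572 + 106.94 = 151.51 kPa.
σ'_f = 151.51 ≤ σ'_p = 272 kPa, so the clay remains overconsolidated and only the recompression index applies:
S_c = C_r·H/(1+e₀)·log₁₀(σ'_f/σ'_0) = 0.047×4.1/1.82×log₁₀(151.51/44.572)
    = 0.10588 × 0.53138 = 0.05626 m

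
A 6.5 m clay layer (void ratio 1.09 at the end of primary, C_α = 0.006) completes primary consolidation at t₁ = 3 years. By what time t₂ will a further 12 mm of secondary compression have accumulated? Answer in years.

t₂ ≈ 13.2 years

S_s = C_α·H/(1+e_p)·log₁₀(t₂/t₁) ⇒ log₁₀(t₂/t₁) = S_s·(1+e_p)/(C_α·H).
log₁₀(t₂/t₁) = 0.012 × (1+1.09) / (0.006×6.5) = 0.6431
t₂ = t₁ × 10^0.6431 = 3 × 4.396 = 13.19 years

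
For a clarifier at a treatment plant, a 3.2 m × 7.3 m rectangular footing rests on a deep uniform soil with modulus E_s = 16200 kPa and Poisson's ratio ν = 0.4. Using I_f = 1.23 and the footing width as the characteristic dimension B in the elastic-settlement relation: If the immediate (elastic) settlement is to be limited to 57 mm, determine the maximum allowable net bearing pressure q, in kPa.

S_e = q·B·(1−ν²)/E_s · I_f  ⇒  q = S_e·E_s / (B·(1−ν²)·I_f).
q = 0.057 × 16200 / (3.2 × 0.84 × 1.23) = 279.3 kPa

q ≈ 279 kPa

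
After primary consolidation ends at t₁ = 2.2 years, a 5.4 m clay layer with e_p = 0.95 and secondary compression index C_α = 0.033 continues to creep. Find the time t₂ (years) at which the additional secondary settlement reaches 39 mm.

S_s = C_α·H/(1+e_p)·log₁₀(t₂/t₁) ⇒ log₁₀(t₂/t₁) = S_s·(1+e_p)/(C_α·H).
log₁₀(t₂/t₁) = 0.039 × (1+0.95) / (0.033×5.4) = 0.4268
t₂ = t₁ × 10^0.4268 = 2.2 × 2.672 = 5.877 years

t₂ ≈ 5.88 years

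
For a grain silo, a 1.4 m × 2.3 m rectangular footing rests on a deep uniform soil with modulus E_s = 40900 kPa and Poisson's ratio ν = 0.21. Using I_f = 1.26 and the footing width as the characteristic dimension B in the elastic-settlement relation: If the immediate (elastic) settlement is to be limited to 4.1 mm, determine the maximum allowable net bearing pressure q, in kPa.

q ≈ 99.4 kPa

S_e = q·B·(1−ν²)/E_s · I_f  ⇒  q = S_e·E_s / (B·(1−ν²)·I_f).
q = 0.0041 × 40900 / (1.4 × 0.9559 × 1.26) = 99.45 kPa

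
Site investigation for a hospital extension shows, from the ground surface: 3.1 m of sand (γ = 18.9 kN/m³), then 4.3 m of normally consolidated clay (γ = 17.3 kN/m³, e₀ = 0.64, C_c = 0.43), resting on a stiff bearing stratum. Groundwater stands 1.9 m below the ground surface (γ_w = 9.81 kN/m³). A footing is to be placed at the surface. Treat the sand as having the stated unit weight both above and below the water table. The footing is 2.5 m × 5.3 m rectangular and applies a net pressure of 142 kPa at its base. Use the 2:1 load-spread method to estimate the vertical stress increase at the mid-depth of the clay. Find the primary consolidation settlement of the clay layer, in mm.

S_c ≈ 153 mm

Mid-depth of clay below the ground surface: z = 3.1 + 4.3/2 = 5.25 m.
Total vertical stress at mid-clay: σ_v = 18.9×3.1 + 17.3×2.15 = 95.785 kPa.
Pore pressure: u = 9.81×(5.25 − 1.9) = 32.864 kPa.
Initial effective stress: σ'_0 = σ_v − u = 95.785 − 32.864 = 62.921 kPa.
Stress increase at mid-clay by the 2:1 spreading method:
Δσ = qBL/((B+z)(L+z)) = 142×2.5×5.3/((2.5+5.25)(5.3+5.25)) = 23.012 kPa
Final effective stress: σ'_f = σ'_0 + Δσ = 62.921 + 23.012 = 85.933 kPa.
Normally consolidated clay, so the full stress increment lies on the virgin compression line:
S_c = C_c·H/(1+e₀)·log₁₀(σ'_f/σ'_0) = 0.43×4.3/(1+0.64)×log₁₀(85.933/62.921)
    = 1.1274 × 0.13536 = 0.1526 m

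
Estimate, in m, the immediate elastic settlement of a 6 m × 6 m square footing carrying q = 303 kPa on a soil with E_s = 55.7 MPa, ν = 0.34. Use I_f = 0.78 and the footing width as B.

S_e ≈ 0.0225 m

Immediate (elastic) settlement: S_e = q·B·(1−ν²)/E_s · I_f.
E_s = 55.7 MPa = 55700 kPa.
S_e = 303 × 6 × (1 − 0.34²) / 55700 × 0.78
    = 303 × 6 × 0.8844 / 55700 × 0.78
    = 0.02252 m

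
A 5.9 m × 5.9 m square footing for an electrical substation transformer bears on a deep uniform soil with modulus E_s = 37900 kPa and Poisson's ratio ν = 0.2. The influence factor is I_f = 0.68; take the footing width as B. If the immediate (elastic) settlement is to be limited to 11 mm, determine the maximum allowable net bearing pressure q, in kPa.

S_e = q·B·(1−ν²)/E_s · I_f  ⇒  q = S_e·E_s / (B·(1−ν²)·I_f).
q = 0.011 × 37900 / (5.9 × 0.96 × 0.68) = 108.2 kPa

q ≈ 108 kPa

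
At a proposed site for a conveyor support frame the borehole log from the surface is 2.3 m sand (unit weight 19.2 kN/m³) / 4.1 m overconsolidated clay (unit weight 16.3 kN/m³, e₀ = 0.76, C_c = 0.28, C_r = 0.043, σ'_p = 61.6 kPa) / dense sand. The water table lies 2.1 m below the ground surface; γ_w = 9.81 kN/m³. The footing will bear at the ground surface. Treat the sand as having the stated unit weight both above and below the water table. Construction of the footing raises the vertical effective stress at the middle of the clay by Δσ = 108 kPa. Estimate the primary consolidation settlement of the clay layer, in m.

Mid-depth of clay below the ground surface: z = 2.3 + 4.1/2 = 4.35 m.
Total vertical stress at mid-clay: σ_v = 19.2×2.3 + 16.3×2.05 = 77.575 kPa.
Pore pressure: u = 9.81×(4.35 − 2.1) = 22.073 kPa.
Initial effective stress: σ'_0 = σ_v − u = 77.575 − 22.073 = 55.502 kPa.
Final effective stress: σ'_f = 55.502 + 108 = 163.5 kPa.
σ'_f = 163.5 > σ'_p = 61.6 kPa, so the stress path crosses the preconsolidation pressure — recompression up to σ'_p, then virgin compression beyond:
S_c = H/(1+e₀)·[C_r·log₁₀(σ'_p/σ'_0) + C_c·log₁₀(σ'_f/σ'_p)]
    = 4.1/1.76 × [0.043×log₁₀(61.6/55.502) + 0.28×log₁₀(163.5/61.6)]
    = 2.3295 × [0.0019467 + 0.1187] = 0.281 m

S_c ≈ 0.281 m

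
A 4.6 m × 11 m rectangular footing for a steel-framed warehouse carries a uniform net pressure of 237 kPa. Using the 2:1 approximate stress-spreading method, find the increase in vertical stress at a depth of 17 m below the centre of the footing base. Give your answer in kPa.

By the 2:1 method the load spreads at 1 horizontal : 2 vertical, so at depth z the loaded area has grown by z in each plan dimension:
Δσ = qBL/((B+z)(L+z)) = 237×4.6×11/((4.6+17)(11+17)) = 19.828 kPa

Δσ_z ≈ 19.8 kPa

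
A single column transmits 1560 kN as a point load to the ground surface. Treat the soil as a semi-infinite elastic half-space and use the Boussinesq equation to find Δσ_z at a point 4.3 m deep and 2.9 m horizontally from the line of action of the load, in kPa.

Boussinesq vertical stress below a point load on an elastic half-space:
Δσ_z = 3P/(2πz²) · [1 + (r/z)²]^(−5/2)
r/z = 2.9/4.3 = 0.67442; [1+(r/z)²]^(−5/2) = 0.39171.
Δσ_z = 3×1560/(2π×4.3²) × 0.39171 = 40.284 × 0.39171 = 15.78 kPa

Δσ_z ≈ 15.8 kPa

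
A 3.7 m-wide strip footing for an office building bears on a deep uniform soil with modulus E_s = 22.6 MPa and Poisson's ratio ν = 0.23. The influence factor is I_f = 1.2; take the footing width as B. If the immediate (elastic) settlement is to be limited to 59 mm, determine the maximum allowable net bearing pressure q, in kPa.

E_s = 22.6 MPa = 22600 kPa.
S_e = q·B·(1−ν²)/E_s · I_f  ⇒  q = S_e·E_s / (B·(1−ν²)·I_f).
q = 0.059 × 22600 / (3.7 × 0.9471 × 1.2) = 317.1 kPa

q ≈ 317 kPa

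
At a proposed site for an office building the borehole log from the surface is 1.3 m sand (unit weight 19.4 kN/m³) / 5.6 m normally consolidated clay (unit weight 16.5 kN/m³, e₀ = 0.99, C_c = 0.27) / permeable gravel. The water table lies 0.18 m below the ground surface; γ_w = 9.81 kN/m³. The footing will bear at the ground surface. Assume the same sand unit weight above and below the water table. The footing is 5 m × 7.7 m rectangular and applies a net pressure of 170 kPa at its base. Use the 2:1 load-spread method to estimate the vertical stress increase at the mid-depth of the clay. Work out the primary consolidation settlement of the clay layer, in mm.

S_c ≈ 345 mm

Mid-depth of clay below the ground surface: z = 1.3 + 5.6/2 = 4.1 m.
Total vertical stress at mid-clay: σ_v = 19.4×1.3 + 16.5×2.8 = 71.42 kPa.
Pore pressure: u = 9.81×(4.1 − 0.18) = 38.455 kPa.
Initial effective stress: σ'_0 = σ_v − u = 71.42 − 38.455 = 32.965 kPa.
Stress increase at mid-clay by the 2:1 spreading method:
Δσ = qBL/((B+z)(L+z)) = 170×5×7.7/((5+4.1)(7.7+4.1)) = 60.952 kPa
Final effective stress: σ'_f = σ'_0 + Δσ = 32.965 + 60.952 = 93.917 kPa.
Normally consolidated clay, so the full stress increment lies on the virgin compression line:
S_c = C_c·H/(1+e₀)·log₁₀(σ'_f/σ'_0) = 0.27×5.6/(1+0.99)×log₁₀(93.917/32.965)
    = 0.7598 × 0.45469 = 0.3455 m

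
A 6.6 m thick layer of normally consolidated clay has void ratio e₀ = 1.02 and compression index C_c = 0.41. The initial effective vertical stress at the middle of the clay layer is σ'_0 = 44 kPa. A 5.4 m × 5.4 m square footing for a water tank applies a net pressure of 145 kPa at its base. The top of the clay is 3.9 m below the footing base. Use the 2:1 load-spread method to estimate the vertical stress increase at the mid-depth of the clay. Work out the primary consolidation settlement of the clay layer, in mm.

S_c ≈ 275 mm

Mid-depth of clay below the footing base: z = 3.9 + 6.6/2 = 7.2 m.
Stress increase at mid-clay by the 2:1 spreading method:
Δσ = qBL/((B+z)(L+z)) = 145×5.4×5.4/((5.4+7.2)(5.4+7.2)) = 26.633 kPa
Final effective stress: σ'_f = σ'_0 + Δσ = 44 + 26.633 = 70.633 kPa.
Normally consolidated clay, so the full stress increment lies on the virgin compression line:
S_c = C_c·H/(1+e₀)·log₁₀(σ'_f/σ'_0) = 0.41×6.6/(1+1.02)×log₁₀(70.633/44)
    = 1.3396 × 0.20555 = 0.2754 m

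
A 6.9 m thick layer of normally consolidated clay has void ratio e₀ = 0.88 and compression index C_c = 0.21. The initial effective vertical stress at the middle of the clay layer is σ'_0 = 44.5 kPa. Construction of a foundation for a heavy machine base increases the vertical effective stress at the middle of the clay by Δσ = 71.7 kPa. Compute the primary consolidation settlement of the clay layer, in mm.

Final effective stress: σ'_f = σ'_0 + Δσ = 44.5 + 71.7 = 116.2 kPa.
Normally consolidated clay, so the full stress increment lies on the virgin compression line:
S_c = C_c·H/(1+e₀)·log₁₀(σ'_f/σ'_0) = 0.21×6.9/(1+0.88)×log₁₀(116.2/44.5)
    = 0.77074 × 0.41685 = 0.3213 m

S_c ≈ 321 mm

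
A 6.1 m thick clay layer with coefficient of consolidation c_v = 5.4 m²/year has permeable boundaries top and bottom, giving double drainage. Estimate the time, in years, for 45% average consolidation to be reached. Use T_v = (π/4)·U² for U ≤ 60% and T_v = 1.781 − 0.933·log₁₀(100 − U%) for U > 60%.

Drainage path length: H_d = H/2 = 3.05 m (double drainage).
U ≤ 60%: T_v = (π/4)·U² = (π/4)×0.45² = 0.15904.
t = T_v·H_d²/c_v = 0.15904×3.05²/5.4 = 0.274 years.

t ≈ 0.274 years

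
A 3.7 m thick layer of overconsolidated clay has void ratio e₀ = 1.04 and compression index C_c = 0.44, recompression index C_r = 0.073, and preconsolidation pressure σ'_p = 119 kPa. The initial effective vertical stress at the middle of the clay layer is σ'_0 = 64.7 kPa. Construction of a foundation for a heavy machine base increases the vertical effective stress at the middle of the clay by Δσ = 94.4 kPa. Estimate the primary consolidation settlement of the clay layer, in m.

S_c ≈ 0.136 m

Final effective stress: σ'_f = 64.7 + 94.4 = 159.1 kPa.
σ'_f = 159.1 > σ'_p = 119 kPa, so the stress path crosses the preconsolidation pressure — recompression up to σ'_p, then virgin compression beyond:
S_c = H/(1+e₀)·[C_r·log₁₀(σ'_p/σ'_0) + C_c·log₁₀(σ'_f/σ'_p)]
    = 3.7/2.04 × [0.073×log₁₀(119/64.7) + 0.44×log₁₀(159.1/119)]
    = 1.8137 × [0.019319 + 0.055494] = 0.1357 m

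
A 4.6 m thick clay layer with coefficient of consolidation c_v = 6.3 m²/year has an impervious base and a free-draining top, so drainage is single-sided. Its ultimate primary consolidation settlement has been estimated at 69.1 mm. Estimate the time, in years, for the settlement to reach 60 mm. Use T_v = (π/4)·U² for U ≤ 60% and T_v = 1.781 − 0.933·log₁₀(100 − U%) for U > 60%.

Drainage path length: H_d = H = 4.6 m (single drainage).
U = S(t)/S_ult = 60/69.1 = 0.8683.
U > 60%: T_v = 1.781 − 0.933·log₁₀(100 − 86.831) = 0.73645.
t = T_v·H_d²/c_v = 0.73645×4.6²/6.3 = 2.474 years.

t ≈ 2.47 years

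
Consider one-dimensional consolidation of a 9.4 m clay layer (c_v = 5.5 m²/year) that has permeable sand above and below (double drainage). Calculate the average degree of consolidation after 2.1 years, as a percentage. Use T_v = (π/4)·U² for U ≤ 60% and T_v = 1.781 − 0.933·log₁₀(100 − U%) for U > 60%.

Drainage path length: H_d = H/2 = 4.7 m (double drainage).
T_v = c_v·t/H_d² = 5.5×2.1/4.7² = 0.52286.
T_v = 0.52286 corresponds to the U > 60% branch:
U = 1 − 10^((1.781 − T_v)/0.933)/100 = 0.7769

U ≈ 77.7 %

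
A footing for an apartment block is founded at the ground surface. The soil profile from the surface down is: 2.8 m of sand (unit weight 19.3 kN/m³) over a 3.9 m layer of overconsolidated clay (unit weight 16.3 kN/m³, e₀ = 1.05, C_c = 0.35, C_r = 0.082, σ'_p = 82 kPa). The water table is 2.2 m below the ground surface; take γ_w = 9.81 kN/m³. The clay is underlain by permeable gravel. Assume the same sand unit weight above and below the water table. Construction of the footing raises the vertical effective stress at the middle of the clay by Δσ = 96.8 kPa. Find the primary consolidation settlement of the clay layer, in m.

S_c ≈ 0.209 m

Mid-depth of clay below the ground surface: z = 2.8 + 3.9/2 = 4.75 m.
Total vertical stress at mid-clay: σ_v = 19.3×2.8 + 16.3×1.95 = 85.825 kPa.
Pore pressure: u = 9.81×(4.75 − 2.2) = 25.015 kPa.
Initial effective stress: σ'_0 = σ_v − u = 85.825 − 25.015 = 60.81 kPa.
Final effective stress: σ'_f = 60.81 + 96.8 = 157.61 kPa.
σ'_f = 157.61 > σ'_p = 82 kPa, so the stress path crosses the preconsolidation pressure — recompression up to σ'_p, then virgin compression beyond:
S_c = H/(1+e₀)·[C_r·log₁₀(σ'_p/σ'_0) + C_c·log₁₀(σ'_f/σ'_p)]
    = 3.9/2.05 × [0.082×log₁₀(82/60.81) + 0.35×log₁₀(157.61/82)]
    = 1.9024 × [0.010647 + 0.099319] = 0.2092 m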